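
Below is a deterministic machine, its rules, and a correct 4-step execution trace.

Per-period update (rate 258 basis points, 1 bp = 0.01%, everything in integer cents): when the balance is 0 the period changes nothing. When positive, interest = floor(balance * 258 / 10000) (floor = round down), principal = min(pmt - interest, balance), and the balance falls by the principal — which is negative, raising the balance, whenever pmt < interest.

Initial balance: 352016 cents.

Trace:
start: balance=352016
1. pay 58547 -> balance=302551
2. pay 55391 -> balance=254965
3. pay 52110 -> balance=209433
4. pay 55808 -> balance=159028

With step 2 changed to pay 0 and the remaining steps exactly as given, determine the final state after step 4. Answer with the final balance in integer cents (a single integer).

(re-executing from step 2 with the substitution; state before step 2: balance=302551)
2. pay 0 -> balance=310356
3. pay 52110 -> balance=266253
4. pay 55808 -> balance=217314

217314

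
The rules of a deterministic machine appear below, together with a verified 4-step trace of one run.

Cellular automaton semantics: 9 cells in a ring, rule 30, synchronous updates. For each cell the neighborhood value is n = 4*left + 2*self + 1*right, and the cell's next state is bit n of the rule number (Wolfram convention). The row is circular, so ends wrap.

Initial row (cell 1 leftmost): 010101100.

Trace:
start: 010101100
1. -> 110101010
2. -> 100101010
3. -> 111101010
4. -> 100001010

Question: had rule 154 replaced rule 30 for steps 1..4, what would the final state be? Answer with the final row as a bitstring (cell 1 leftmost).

001000101

(re-executing steps 1..4 under rule 154; state before step 1: 010101100)
1. -> 100001010
2. -> 010010000
3. -> 101101000
4. -> 001000101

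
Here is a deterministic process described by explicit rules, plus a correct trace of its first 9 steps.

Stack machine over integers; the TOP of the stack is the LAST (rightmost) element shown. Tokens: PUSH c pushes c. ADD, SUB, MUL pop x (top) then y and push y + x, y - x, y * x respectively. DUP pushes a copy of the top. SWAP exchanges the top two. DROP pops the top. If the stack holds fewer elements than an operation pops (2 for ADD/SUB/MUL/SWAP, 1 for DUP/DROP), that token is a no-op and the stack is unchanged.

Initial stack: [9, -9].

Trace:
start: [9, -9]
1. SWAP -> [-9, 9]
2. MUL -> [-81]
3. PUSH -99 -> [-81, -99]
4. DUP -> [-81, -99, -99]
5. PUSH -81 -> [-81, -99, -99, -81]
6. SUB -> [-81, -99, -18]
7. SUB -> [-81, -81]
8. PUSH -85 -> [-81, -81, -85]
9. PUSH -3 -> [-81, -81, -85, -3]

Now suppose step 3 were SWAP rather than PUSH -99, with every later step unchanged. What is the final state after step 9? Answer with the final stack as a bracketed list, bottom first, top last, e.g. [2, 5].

[-81, -85, -3]

(re-executing from step 3 with the substitution; state before step 3: [-81])
3. SWAP -> [-81]
4. DUP -> [-81, -81]
5. PUSH -81 -> [-81, -81, -81]
6. SUB -> [-81, 0]
7. SUB -> [-81]
8. PUSH -85 -> [-81, -85]
9. PUSH -3 -> [-81, -85, -3]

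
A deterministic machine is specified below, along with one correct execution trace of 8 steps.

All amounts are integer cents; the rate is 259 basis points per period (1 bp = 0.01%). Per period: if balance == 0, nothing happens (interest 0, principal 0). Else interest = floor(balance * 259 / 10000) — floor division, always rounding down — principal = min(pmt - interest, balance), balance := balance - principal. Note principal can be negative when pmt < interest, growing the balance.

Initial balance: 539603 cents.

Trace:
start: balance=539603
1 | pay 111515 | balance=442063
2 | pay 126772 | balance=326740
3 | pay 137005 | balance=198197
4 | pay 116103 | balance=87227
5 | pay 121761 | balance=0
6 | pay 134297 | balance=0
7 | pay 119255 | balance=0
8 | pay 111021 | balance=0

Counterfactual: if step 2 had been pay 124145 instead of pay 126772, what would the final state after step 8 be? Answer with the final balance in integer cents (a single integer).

0

(re-executing from step 2 with the substitution; state before step 2: balance=442063)
2 | pay 124145 | balance=329367
3 | pay 137005 | balance=200892
4 | pay 116103 | balance=89992
5 | pay 121761 | balance=0
6 | pay 134297 | balance=0
7 | pay 119255 | balance=0
8 | pay 111021 | balance=0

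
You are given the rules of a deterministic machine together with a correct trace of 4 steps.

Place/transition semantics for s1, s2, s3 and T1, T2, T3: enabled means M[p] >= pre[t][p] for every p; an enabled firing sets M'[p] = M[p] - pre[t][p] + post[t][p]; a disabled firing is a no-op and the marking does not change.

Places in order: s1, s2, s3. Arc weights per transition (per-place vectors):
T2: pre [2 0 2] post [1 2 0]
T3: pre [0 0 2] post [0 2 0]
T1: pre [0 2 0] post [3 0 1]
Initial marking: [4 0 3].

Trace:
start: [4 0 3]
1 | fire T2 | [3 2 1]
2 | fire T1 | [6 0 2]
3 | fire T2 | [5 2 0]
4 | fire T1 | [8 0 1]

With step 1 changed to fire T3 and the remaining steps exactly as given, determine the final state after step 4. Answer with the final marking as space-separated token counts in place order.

(re-executing from step 1 with the substitution; state before step 1: [4 0 3])
1 | fire T3 | [4 2 1]
2 | fire T1 | [7 0 2]
3 | fire T2 | [6 2 0]
4 | fire T1 | [9 0 1]

9 0 1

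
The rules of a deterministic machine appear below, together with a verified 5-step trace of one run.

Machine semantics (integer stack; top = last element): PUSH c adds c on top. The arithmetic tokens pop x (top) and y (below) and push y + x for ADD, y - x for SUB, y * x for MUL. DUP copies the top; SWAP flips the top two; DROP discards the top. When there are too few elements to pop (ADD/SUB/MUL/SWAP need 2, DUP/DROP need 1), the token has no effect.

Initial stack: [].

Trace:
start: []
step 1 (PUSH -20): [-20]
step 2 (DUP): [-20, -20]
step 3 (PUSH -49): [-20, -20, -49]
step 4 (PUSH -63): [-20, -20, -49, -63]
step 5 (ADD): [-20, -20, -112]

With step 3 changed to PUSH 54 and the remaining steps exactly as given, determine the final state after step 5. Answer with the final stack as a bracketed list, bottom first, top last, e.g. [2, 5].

[-20, -20, -9]

(re-executing from step 3 with the substitution; state before step 3: [-20, -20])
step 3 (PUSH 54): [-20, -20, 54]
step 4 (PUSH -63): [-20, -20, 54, -63]
step 5 (ADD): [-20, -20, -9]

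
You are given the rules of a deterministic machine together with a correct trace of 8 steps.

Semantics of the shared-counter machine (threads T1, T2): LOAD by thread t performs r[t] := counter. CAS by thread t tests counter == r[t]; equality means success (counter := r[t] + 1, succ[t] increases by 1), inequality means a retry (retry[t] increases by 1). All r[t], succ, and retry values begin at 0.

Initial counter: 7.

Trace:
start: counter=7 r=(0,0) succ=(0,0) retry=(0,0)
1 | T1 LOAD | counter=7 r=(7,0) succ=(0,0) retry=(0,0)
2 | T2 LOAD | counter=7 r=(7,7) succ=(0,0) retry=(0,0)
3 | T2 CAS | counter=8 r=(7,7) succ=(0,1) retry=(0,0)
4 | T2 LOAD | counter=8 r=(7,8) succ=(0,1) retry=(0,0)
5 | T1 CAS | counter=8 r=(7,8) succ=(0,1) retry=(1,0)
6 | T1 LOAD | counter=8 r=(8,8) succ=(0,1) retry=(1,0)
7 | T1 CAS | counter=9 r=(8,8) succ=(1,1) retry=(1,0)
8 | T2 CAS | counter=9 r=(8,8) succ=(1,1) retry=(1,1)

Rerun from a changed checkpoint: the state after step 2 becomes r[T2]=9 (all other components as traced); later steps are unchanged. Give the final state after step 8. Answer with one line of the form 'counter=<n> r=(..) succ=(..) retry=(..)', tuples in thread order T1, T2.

counter=9 r=(8,7) succ=(2,0) retry=(0,2)

state after step 2 := counter=7 r=(7,9) succ=(0,0) retry=(0,0)
3 | T2 CAS | counter=7 r=(7,9) succ=(0,0) retry=(0,1)
4 | T2 LOAD | counter=7 r=(7,7) succ=(0,0) retry=(0,1)
5 | T1 CAS | counter=8 r=(7,7) succ=(1,0) retry=(0,1)
6 | T1 LOAD | counter=8 r=(8,7) succ=(1,0) retry=(0,1)
7 | T1 CAS | counter=9 r=(8,7) succ=(2,0) retry=(0,1)
8 | T2 CAS | counter=9 r=(8,7) succ=(2,0) retry=(0,2)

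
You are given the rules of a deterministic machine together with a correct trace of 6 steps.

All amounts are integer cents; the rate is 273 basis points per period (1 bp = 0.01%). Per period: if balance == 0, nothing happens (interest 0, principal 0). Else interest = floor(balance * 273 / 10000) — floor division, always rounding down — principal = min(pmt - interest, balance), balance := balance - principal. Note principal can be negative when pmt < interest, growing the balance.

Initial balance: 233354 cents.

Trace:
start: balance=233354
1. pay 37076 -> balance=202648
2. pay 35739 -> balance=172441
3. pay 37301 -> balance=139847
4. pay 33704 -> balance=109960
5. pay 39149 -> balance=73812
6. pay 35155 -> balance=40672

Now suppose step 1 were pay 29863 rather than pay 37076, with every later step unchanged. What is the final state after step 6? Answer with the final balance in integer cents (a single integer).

48925

(re-executing from step 1 with the substitution; state before step 1: balance=233354)
1. pay 29863 -> balance=209861
2. pay 35739 -> balance=179851
3. pay 37301 -> balance=147459
4. pay 33704 -> balance=117780
5. pay 39149 -> balance=81846
6. pay 35155 -> balance=48925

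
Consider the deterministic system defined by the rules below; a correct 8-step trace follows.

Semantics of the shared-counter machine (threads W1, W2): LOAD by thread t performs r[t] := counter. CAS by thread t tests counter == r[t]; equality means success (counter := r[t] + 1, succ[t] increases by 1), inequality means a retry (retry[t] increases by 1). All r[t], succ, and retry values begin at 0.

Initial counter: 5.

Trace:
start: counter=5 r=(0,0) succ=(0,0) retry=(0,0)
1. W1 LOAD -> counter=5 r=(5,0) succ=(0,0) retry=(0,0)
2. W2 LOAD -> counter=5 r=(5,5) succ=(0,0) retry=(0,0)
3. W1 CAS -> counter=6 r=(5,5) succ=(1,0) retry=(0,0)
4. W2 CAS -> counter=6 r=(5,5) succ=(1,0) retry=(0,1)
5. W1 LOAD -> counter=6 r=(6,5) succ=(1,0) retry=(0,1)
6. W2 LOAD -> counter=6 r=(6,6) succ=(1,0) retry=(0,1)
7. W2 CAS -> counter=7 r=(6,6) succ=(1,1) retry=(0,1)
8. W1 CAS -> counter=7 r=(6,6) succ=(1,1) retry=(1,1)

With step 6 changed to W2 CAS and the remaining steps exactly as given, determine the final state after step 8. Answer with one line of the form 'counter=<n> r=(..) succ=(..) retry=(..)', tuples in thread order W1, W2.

counter=7 r=(6,5) succ=(2,0) retry=(0,3)

(re-executing from step 6 with the substitution; state before step 6: counter=6 r=(6,5) succ=(1,0) retry=(0,1))
6. W2 CAS -> counter=6 r=(6,5) succ=(1,0) retry=(0,2)
7. W2 CAS -> counter=6 r=(6,5) succ=(1,0) retry=(0,3)
8. W1 CAS -> counter=7 r=(6,5) succ=(2,0) retry=(0,3)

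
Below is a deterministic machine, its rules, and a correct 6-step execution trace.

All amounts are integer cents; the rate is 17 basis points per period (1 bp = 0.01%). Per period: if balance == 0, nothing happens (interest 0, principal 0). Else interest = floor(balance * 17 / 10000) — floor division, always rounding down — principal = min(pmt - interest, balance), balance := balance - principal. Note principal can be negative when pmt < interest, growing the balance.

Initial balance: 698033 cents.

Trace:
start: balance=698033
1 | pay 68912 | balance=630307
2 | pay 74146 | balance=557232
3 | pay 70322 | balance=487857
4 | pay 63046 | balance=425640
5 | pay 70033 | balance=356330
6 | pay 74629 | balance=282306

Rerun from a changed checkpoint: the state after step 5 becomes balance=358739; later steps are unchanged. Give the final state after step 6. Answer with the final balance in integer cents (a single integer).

state after step 5 := balance=358739
6 | pay 74629 | balance=284719

284719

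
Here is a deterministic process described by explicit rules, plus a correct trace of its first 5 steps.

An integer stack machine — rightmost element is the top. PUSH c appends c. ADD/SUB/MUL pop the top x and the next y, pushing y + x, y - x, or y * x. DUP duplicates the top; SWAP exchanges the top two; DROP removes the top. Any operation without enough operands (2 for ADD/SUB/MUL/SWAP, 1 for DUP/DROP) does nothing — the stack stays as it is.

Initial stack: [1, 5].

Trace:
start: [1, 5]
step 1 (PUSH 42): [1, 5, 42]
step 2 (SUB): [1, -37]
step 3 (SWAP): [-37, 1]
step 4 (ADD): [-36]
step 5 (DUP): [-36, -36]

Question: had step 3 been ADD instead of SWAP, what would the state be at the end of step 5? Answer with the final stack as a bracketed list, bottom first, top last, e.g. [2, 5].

[-36, -36]

(re-executing from step 3 with the substitution; state before step 3: [1, -37])
step 3 (ADD): [-36]
step 4 (ADD): [-36]
step 5 (DUP): [-36, -36]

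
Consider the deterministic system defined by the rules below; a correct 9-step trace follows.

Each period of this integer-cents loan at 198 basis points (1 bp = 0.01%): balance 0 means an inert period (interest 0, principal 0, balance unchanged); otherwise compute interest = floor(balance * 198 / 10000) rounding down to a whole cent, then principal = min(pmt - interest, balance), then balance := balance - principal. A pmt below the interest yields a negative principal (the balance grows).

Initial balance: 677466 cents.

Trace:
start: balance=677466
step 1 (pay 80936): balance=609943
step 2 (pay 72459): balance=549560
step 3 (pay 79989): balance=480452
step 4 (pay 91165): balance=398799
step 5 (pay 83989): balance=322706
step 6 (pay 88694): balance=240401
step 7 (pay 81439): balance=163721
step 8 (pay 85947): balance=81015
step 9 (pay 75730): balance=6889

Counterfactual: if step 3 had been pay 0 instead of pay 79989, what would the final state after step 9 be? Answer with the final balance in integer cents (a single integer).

(re-executing from step 3 with the substitution; state before step 3: balance=549560)
step 3 (pay 0): balance=560441
step 4 (pay 91165): balance=480372
step 5 (pay 83989): balance=405894
step 6 (pay 88694): balance=325236
step 7 (pay 81439): balance=250236
step 8 (pay 85947): balance=169243
step 9 (pay 75730): balance=96864

96864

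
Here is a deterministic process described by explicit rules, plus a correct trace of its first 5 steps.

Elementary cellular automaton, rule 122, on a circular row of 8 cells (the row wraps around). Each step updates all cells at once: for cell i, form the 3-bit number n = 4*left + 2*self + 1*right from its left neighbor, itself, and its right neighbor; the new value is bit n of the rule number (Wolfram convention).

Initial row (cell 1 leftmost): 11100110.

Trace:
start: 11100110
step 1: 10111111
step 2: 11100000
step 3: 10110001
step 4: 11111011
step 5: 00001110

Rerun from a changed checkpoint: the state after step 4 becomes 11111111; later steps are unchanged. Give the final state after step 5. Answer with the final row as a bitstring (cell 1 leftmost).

state after step 4 := 11111111
step 5: 00000000

00000000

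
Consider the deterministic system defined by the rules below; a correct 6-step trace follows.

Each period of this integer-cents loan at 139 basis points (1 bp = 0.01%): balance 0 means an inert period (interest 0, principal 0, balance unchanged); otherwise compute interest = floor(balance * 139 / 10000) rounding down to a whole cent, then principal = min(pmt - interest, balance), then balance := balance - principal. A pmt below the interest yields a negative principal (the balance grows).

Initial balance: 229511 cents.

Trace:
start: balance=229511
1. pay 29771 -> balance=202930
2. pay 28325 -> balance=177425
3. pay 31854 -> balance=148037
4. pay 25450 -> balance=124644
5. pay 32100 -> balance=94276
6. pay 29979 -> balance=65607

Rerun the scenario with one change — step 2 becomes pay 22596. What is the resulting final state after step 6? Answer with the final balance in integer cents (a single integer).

(re-executing from step 2 with the substitution; state before step 2: balance=202930)
2. pay 22596 -> balance=183154
3. pay 31854 -> balance=153845
4. pay 25450 -> balance=130533
5. pay 32100 -> balance=100247
6. pay 29979 -> balance=71661

71661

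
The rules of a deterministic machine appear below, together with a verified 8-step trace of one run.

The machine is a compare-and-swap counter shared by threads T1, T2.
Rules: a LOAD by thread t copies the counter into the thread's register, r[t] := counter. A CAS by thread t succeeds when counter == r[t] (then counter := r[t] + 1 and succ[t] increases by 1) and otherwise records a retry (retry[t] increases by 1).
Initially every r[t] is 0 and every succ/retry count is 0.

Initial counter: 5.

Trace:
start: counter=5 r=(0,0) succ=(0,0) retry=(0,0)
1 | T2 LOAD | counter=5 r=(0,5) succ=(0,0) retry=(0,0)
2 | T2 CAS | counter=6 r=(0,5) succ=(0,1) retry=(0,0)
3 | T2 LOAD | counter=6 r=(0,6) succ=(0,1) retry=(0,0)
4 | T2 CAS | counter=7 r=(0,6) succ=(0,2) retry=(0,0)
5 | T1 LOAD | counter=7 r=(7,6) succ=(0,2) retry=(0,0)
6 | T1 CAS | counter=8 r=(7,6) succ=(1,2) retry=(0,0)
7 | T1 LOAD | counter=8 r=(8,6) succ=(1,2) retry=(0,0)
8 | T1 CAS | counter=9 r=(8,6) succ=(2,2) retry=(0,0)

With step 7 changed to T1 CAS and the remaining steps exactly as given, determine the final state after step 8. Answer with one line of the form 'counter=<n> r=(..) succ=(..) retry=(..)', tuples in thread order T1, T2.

(re-executing from step 7 with the substitution; state before step 7: counter=8 r=(7,6) succ=(1,2) retry=(0,0))
7 | T1 CAS | counter=8 r=(7,6) succ=(1,2) retry=(1,0)
8 | T1 CAS | counter=8 r=(7,6) succ=(1,2) retry=(2,0)

counter=8 r=(7,6) succ=(1,2) retry=(2,0)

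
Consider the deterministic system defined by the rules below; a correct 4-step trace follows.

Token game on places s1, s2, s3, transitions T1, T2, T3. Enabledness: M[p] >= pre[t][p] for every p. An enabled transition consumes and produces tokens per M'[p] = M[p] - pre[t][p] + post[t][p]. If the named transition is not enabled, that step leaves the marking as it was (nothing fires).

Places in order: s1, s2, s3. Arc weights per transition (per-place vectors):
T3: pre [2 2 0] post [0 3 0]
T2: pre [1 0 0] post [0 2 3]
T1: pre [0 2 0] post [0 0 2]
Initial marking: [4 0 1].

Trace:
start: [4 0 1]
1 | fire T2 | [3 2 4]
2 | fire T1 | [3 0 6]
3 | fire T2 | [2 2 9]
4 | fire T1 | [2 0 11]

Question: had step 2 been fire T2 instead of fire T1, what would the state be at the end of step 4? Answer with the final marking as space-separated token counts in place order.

1 4 12

(re-executing from step 2 with the substitution; state before step 2: [3 2 4])
2 | fire T2 | [2 4 7]
3 | fire T2 | [1 6 10]
4 | fire T1 | [1 4 12]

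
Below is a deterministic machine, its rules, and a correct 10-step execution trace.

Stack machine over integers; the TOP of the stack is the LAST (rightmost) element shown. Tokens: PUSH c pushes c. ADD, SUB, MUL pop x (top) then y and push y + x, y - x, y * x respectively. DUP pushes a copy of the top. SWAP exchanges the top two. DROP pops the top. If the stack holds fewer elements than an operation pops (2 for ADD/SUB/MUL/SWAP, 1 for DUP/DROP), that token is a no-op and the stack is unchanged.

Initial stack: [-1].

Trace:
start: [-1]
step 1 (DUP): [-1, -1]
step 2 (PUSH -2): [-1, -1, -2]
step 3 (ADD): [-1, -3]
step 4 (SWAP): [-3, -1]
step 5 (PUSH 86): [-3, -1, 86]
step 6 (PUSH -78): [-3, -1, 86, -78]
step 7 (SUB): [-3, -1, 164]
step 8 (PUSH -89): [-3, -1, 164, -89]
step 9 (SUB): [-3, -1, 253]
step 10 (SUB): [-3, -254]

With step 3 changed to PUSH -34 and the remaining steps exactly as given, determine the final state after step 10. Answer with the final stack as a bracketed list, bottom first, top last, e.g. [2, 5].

(re-executing from step 3 with the substitution; state before step 3: [-1, -1, -2])
step 3 (PUSH -34): [-1, -1, -2, -34]
step 4 (SWAP): [-1, -1, -34, -2]
step 5 (PUSH 86): [-1, -1, -34, -2, 86]
step 6 (PUSH -78): [-1, -1, -34, -2, 86, -78]
step 7 (SUB): [-1, -1, -34, -2, 164]
step 8 (PUSH -89): [-1, -1, -34, -2, 164, -89]
step 9 (SUB): [-1, -1, -34, -2, 253]
step 10 (SUB): [-1, -1, -34, -255]

[-1, -1, -34, -255]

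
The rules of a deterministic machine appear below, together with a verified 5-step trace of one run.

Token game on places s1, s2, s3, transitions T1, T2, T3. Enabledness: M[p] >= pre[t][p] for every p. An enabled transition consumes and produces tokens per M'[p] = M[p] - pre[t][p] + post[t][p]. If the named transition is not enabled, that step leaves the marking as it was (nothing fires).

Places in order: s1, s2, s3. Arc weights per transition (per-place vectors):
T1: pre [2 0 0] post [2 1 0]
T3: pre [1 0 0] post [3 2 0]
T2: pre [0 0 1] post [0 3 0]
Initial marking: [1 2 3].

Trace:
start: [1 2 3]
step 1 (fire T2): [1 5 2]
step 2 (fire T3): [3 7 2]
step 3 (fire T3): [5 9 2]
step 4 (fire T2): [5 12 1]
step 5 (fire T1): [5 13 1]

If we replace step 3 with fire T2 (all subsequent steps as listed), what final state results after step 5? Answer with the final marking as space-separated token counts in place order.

(re-executing from step 3 with the substitution; state before step 3: [3 7 2])
step 3 (fire T2): [3 10 1]
step 4 (fire T2): [3 13 0]
step 5 (fire T1): [3 14 0]

3 14 0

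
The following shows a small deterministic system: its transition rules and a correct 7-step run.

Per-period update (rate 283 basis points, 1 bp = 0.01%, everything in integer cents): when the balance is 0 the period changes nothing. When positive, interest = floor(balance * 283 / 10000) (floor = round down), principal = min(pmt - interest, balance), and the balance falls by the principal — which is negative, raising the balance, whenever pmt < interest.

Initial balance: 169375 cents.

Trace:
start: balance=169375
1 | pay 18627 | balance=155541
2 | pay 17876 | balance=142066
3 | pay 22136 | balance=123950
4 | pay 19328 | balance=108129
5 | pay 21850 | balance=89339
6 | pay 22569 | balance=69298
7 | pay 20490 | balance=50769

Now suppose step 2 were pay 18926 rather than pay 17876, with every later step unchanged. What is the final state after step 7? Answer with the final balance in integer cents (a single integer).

(re-executing from step 2 with the substitution; state before step 2: balance=155541)
2 | pay 18926 | balance=141016
3 | pay 22136 | balance=122870
4 | pay 19328 | balance=107019
5 | pay 21850 | balance=88197
6 | pay 22569 | balance=68123
7 | pay 20490 | balance=49560

49560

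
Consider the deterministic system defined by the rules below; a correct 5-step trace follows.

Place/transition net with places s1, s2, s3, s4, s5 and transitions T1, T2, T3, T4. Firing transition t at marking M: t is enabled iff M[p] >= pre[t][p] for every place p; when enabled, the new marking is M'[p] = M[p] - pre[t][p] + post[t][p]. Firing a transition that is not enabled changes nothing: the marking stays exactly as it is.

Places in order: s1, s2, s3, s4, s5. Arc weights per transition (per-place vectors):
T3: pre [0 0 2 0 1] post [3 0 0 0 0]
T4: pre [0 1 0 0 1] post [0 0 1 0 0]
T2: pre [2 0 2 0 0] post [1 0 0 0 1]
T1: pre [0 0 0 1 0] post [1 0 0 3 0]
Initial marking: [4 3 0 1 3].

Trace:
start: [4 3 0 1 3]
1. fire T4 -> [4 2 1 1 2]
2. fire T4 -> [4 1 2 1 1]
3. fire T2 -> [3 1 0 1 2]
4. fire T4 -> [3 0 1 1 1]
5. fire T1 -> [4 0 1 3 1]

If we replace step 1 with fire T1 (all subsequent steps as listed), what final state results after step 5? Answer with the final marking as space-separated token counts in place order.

6 1 2 5 1

(re-executing from step 1 with the substitution; state before step 1: [4 3 0 1 3])
1. fire T1 -> [5 3 0 3 3]
2. fire T4 -> [5 2 1 3 2]
3. fire T2 -> [5 2 1 3 2]
4. fire T4 -> [5 1 2 3 1]
5. fire T1 -> [6 1 2 5 1]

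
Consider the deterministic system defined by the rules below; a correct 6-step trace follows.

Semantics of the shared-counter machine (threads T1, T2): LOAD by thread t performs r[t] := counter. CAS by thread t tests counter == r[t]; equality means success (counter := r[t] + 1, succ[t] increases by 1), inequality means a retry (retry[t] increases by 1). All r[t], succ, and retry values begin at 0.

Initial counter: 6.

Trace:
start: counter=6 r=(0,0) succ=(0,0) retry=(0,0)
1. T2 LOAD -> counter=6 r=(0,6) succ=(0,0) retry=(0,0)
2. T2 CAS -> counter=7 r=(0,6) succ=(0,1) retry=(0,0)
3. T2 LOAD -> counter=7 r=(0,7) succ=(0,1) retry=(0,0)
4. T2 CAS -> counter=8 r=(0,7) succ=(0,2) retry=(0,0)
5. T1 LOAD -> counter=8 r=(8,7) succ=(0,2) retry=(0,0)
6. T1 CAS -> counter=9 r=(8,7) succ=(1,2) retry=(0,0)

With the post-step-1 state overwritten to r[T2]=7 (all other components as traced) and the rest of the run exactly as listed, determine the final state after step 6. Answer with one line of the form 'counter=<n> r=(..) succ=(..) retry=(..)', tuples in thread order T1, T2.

state after step 1 := counter=6 r=(0,7) succ=(0,0) retry=(0,0)
2. T2 CAS -> counter=6 r=(0,7) succ=(0,0) retry=(0,1)
3. T2 LOAD -> counter=6 r=(0,6) succ=(0,0) retry=(0,1)
4. T2 CAS -> counter=7 r=(0,6) succ=(0,1) retry=(0,1)
5. T1 LOAD -> counter=7 r=(7,6) succ=(0,1) retry=(0,1)
6. T1 CAS -> counter=8 r=(7,6) succ=(1,1) retry=(0,1)

counter=8 r=(7,6) succ=(1,1) retry=(0,1)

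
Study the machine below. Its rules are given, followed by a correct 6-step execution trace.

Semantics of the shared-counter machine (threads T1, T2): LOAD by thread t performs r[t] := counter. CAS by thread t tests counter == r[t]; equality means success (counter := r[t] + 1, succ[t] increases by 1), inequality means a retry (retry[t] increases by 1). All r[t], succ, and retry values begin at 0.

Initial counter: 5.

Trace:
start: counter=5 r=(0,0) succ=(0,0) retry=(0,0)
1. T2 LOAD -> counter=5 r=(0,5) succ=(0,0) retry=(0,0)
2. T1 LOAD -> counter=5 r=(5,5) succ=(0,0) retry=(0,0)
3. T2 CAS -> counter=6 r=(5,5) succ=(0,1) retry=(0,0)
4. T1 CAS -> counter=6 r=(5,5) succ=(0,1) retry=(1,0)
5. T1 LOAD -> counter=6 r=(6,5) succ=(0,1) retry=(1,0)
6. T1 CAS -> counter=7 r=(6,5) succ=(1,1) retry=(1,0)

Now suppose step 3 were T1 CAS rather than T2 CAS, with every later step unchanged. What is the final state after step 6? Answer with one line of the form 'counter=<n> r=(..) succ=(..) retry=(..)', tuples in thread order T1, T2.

counter=7 r=(6,5) succ=(2,0) retry=(1,0)

(re-executing from step 3 with the substitution; state before step 3: counter=5 r=(5,5) succ=(0,0) retry=(0,0))
3. T1 CAS -> counter=6 r=(5,5) succ=(1,0) retry=(0,0)
4. T1 CAS -> counter=6 r=(5,5) succ=(1,0) retry=(1,0)
5. T1 LOAD -> counter=6 r=(6,5) succ=(1,0) retry=(1,0)
6. T1 CAS -> counter=7 r=(6,5) succ=(2,0) retry=(1,0)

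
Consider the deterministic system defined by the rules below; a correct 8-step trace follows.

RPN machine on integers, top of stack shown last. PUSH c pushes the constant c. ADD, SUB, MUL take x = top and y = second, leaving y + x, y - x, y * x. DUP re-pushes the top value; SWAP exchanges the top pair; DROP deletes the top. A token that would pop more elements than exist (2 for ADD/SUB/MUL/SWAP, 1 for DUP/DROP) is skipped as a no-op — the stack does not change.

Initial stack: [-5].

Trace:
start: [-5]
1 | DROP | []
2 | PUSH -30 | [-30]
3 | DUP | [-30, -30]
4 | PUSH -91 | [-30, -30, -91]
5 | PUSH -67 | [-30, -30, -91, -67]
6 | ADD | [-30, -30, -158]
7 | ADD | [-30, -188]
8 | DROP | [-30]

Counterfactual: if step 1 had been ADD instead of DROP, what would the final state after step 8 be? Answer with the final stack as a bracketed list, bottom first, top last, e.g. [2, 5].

(re-executing from step 1 with the substitution; state before step 1: [-5])
1 | ADD | [-5]
2 | PUSH -30 | [-5, -30]
3 | DUP | [-5, -30, -30]
4 | PUSH -91 | [-5, -30, -30, -91]
5 | PUSH -67 | [-5, -30, -30, -91, -67]
6 | ADD | [-5, -30, -30, -158]
7 | ADD | [-5, -30, -188]
8 | DROP | [-5, -30]

[-5, -30]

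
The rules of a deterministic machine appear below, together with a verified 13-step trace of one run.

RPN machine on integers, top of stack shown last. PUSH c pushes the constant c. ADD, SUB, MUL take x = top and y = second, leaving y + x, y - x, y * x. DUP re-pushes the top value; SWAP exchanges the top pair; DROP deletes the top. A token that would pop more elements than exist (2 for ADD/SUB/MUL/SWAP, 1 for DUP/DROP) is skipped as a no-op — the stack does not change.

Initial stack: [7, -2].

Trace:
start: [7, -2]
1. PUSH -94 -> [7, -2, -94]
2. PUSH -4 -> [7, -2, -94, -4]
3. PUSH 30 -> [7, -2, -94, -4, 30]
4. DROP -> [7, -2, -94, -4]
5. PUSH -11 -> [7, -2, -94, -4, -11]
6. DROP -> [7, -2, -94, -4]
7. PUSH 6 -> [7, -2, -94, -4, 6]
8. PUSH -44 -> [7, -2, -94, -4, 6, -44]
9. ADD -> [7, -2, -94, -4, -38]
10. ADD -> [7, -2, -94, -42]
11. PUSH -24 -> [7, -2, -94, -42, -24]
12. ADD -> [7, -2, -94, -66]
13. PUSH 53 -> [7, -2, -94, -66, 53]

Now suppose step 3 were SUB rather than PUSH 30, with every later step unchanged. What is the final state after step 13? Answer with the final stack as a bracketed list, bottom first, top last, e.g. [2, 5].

[7, -64, 53]

(re-executing from step 3 with the substitution; state before step 3: [7, -2, -94, -4])
3. SUB -> [7, -2, -90]
4. DROP -> [7, -2]
5. PUSH -11 -> [7, -2, -11]
6. DROP -> [7, -2]
7. PUSH 6 -> [7, -2, 6]
8. PUSH -44 -> [7, -2, 6, -44]
9. ADD -> [7, -2, -38]
10. ADD -> [7, -40]
11. PUSH -24 -> [7, -40, -24]
12. ADD -> [7, -64]
13. PUSH 53 -> [7, -64, 53]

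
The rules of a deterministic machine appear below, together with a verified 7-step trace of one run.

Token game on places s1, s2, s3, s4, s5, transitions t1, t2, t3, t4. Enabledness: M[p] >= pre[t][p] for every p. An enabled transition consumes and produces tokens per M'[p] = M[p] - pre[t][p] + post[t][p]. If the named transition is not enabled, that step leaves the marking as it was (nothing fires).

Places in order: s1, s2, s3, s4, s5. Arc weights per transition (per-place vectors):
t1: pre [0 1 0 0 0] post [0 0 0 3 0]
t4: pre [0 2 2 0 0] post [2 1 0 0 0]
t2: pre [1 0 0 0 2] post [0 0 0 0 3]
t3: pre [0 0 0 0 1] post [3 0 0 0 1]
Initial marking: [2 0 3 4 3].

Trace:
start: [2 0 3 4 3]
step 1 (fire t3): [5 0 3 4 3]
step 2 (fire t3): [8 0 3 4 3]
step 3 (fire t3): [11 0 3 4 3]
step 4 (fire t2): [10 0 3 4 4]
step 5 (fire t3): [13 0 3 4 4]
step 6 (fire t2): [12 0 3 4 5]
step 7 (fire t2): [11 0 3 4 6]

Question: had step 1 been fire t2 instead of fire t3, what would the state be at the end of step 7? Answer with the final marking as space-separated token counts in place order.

7 0 3 4 7

(re-executing from step 1 with the substitution; state before step 1: [2 0 3 4 3])
step 1 (fire t2): [1 0 3 4 4]
step 2 (fire t3): [4 0 3 4 4]
step 3 (fire t3): [7 0 3 4 4]
step 4 (fire t2): [6 0 3 4 5]
step 5 (fire t3): [9 0 3 4 5]
step 6 (fire t2): [8 0 3 4 6]
step 7 (fire t2): [7 0 3 4 7]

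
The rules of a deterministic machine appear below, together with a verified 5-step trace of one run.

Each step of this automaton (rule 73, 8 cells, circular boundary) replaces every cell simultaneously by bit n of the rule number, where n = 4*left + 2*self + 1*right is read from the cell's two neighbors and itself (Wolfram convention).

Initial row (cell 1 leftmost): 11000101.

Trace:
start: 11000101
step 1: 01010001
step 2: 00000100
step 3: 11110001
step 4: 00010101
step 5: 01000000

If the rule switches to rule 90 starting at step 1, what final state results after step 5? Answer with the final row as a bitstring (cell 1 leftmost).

(re-executing steps 1..5 under rule 90; state before step 1: 11000101)
step 1: 01101001
step 2: 01100110
step 3: 11111111
step 4: 00000000
step 5: 00000000

00000000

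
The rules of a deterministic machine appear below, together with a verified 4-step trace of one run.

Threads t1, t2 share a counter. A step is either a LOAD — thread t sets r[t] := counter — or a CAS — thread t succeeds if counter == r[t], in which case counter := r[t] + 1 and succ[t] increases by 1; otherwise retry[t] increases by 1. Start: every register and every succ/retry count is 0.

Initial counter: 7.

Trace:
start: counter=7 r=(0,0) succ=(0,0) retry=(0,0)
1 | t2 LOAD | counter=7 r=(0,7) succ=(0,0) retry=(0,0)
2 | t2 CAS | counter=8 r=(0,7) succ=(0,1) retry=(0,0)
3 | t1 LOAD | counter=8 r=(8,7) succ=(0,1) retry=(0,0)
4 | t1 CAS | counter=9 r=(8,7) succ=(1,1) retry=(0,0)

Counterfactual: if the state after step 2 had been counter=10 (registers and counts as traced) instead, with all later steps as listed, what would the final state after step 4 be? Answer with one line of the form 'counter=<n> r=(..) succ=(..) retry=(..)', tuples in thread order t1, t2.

counter=11 r=(10,7) succ=(1,1) retry=(0,0)

state after step 2 := counter=10 r=(0,7) succ=(0,1) retry=(0,0)
3 | t1 LOAD | counter=10 r=(10,7) succ=(0,1) retry=(0,0)
4 | t1 CAS | counter=11 r=(10,7) succ=(1,1) retry=(0,0)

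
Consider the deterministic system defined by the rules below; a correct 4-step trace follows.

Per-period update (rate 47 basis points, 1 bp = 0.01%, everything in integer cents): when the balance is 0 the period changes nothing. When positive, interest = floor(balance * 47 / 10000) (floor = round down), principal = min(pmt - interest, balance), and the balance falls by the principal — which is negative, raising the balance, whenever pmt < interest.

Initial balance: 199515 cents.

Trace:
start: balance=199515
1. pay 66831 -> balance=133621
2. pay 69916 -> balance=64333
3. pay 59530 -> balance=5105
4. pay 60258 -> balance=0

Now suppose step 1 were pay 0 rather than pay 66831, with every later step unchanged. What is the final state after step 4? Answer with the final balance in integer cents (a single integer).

(re-executing from step 1 with the substitution; state before step 1: balance=199515)
1. pay 0 -> balance=200452
2. pay 69916 -> balance=131478
3. pay 59530 -> balance=72565
4. pay 60258 -> balance=12648

12648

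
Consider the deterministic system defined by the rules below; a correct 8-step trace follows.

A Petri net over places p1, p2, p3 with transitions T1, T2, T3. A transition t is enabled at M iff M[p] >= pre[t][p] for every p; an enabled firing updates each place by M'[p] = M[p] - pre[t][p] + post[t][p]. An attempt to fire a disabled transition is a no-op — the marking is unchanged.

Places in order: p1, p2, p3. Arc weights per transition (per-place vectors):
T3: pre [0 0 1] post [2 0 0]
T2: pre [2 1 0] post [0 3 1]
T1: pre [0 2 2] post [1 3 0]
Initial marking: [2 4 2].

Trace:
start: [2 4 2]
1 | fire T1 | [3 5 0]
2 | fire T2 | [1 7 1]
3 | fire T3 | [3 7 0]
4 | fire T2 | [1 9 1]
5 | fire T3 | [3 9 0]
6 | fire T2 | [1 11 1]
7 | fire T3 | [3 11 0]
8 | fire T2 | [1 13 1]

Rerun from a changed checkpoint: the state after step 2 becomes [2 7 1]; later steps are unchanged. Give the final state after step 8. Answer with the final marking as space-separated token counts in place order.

2 13 1

state after step 2 := [2 7 1]
3 | fire T3 | [4 7 0]
4 | fire T2 | [2 9 1]
5 | fire T3 | [4 9 0]
6 | fire T2 | [2 11 1]
7 | fire T3 | [4 11 0]
8 | fire T2 | [2 13 1]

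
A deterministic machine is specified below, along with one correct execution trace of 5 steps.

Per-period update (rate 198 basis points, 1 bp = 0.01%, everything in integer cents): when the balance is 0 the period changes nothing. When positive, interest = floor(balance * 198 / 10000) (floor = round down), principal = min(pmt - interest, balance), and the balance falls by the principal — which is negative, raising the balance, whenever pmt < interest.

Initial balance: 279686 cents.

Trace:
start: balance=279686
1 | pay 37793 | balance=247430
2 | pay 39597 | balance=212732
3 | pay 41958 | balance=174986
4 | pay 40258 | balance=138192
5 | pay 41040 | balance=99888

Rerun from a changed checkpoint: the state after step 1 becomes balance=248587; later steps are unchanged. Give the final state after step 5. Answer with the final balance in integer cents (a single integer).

state after step 1 := balance=248587
2 | pay 39597 | balance=213912
3 | pay 41958 | balance=176189
4 | pay 40258 | balance=139419
5 | pay 41040 | balance=101139

101139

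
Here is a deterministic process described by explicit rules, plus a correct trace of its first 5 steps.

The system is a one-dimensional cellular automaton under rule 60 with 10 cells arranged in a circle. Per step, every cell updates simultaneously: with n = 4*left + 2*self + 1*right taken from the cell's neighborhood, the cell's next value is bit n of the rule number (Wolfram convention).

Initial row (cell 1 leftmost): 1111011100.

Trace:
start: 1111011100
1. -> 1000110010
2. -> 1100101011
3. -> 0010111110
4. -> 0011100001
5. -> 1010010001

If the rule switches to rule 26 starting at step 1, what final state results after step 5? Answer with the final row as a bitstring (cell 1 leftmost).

1100100100

(re-executing steps 1..5 under rule 26; state before step 1: 1111011100)
1. -> 1000010011
2. -> 0100101110
3. -> 1011001001
4. -> 0010110111
5. -> 1100100100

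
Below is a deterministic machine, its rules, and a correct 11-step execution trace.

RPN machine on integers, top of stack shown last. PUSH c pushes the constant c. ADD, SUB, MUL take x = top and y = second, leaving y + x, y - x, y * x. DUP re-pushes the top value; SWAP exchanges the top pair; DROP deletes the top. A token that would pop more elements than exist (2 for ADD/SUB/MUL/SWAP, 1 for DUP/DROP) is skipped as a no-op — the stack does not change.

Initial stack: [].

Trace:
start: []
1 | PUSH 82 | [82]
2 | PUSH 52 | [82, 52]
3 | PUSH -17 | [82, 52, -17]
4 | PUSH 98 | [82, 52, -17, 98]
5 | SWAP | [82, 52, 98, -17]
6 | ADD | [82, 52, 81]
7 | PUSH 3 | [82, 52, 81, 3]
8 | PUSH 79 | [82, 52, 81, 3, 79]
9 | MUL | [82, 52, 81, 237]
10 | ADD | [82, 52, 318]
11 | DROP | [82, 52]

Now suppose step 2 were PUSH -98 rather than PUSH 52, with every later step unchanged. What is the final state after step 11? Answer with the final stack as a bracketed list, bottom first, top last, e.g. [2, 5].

[82, -98]

(re-executing from step 2 with the substitution; state before step 2: [82])
2 | PUSH -98 | [82, -98]
3 | PUSH -17 | [82, -98, -17]
4 | PUSH 98 | [82, -98, -17, 98]
5 | SWAP | [82, -98, 98, -17]
6 | ADD | [82, -98, 81]
7 | PUSH 3 | [82, -98, 81, 3]
8 | PUSH 79 | [82, -98, 81, 3, 79]
9 | MUL | [82, -98, 81, 237]
10 | ADD | [82, -98, 318]
11 | DROP | [82, -98]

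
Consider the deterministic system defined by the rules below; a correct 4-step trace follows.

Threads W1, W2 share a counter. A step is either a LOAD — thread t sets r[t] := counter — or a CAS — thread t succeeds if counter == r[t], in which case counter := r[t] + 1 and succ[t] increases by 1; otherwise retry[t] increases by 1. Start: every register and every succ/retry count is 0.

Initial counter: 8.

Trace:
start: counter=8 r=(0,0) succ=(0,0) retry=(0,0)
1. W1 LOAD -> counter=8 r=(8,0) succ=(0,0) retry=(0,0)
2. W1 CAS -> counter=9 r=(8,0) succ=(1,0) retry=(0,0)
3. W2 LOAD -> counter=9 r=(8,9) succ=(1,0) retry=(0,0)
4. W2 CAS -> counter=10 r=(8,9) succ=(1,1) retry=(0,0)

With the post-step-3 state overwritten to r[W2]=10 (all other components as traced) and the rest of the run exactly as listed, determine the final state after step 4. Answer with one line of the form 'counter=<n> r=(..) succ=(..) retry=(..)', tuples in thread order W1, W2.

counter=9 r=(8,10) succ=(1,0) retry=(0,1)

state after step 3 := counter=9 r=(8,10) succ=(1,0) retry=(0,0)
4. W2 CAS -> counter=9 r=(8,10) succ=(1,0) retry=(0,1)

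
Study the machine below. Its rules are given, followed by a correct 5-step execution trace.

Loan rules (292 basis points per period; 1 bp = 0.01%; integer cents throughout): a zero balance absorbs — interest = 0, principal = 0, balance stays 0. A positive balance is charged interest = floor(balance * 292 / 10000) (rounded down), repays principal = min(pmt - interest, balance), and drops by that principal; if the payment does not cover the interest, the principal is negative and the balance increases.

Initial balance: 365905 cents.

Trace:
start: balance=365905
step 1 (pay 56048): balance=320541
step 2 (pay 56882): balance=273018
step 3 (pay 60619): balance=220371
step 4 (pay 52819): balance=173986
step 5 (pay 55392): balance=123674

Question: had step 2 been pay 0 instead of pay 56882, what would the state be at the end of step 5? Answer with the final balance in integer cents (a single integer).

185686

(re-executing from step 2 with the substitution; state before step 2: balance=320541)
step 2 (pay 0): balance=329900
step 3 (pay 60619): balance=278914
step 4 (pay 52819): balance=234239
step 5 (pay 55392): balance=185686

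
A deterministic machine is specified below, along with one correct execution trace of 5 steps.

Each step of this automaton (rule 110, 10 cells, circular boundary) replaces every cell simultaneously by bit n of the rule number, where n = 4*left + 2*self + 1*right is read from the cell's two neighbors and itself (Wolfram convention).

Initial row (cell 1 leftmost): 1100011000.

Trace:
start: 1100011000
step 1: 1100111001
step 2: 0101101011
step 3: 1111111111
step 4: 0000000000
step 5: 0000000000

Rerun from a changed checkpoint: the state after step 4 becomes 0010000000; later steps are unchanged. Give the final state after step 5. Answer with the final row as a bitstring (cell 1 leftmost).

state after step 4 := 0010000000
step 5: 0110000000

0110000000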